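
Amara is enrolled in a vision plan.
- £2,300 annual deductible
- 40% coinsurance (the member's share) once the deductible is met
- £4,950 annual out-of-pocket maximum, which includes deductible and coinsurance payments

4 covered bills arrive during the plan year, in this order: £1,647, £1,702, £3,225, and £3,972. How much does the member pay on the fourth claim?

£940.40

#1 (£1,647): all of it applies to the deductible. Member owes £1,647 (running OOP £1,647).
#2 (£1,702): deductible takes £653, £1,049 remains; member's 40% is £419.60. Cost to member: £1,072.60. OOP to date £2,719.60.
#3 (£3,225): deductible met; 40% of £3,225 = £1,290. Member pays £1,290; OOP now £4,009.60.
#4 (£3,972): 40% coinsurance on £3,972 = £1,588.80. That would push OOP to £5,598.40, over the £4,950 cap, so member pays £4,950 − £4,009.60 = £940.40.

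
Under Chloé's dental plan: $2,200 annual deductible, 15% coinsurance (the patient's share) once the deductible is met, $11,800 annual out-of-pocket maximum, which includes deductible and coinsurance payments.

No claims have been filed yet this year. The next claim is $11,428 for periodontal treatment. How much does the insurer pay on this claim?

Deductible not yet touched, so the first $2,200 of the bill goes to the deductible.
That leaves $11,428 − $2,200 = $9,228 for coinsurance.
15% of $9,228 = $1,384.20 falls to the patient.
Patient responsibility before any cap: $2,200 + $1,384.20 = $3,584.20.
Total out-of-pocket so far would be $0 + $3,584.20 = $3,584.20, below the $11,800 cap — no reduction.
The plan picks up $11,428 − $3,584.20 = $7,843.80.

$7,843.80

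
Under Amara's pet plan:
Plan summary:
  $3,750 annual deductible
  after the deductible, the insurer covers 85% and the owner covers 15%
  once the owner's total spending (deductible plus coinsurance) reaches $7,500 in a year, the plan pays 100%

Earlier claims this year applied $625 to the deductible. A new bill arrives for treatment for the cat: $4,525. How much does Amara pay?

Deductible still to meet: $3,750 − $625 = $3,125.
That leaves $4,525 − $3,125 = $1,400 for coinsurance.
Coinsurance: $1,400 × 15% = $210.
That puts the owner's cost at $3,125 + $210 = $3,335 before any cap.
Cumulative spending $625 + $3,335 = $3,960 stays under the $7,500 maximum.

$3,335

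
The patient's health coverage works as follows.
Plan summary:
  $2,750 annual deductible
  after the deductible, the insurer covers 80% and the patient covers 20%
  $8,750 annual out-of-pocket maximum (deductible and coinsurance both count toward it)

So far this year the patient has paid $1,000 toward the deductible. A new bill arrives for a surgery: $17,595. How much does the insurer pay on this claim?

$12,676

Deductible still to meet: $2,750 − $1,000 = $1,750.
The remaining $15,845 (= $17,595 − $1,750) moves to coinsurance.
Coinsurance: $15,845 × 20% = $3,169.
So the patient owes $1,750 + $3,169 = $4,919 before any cap.
Year-to-date out-of-pocket becomes $1,000 + $4,919 = $5,919, still under the $8,750 maximum, so no cap applies.
The plan picks up $17,595 − $4,919 = $12,676.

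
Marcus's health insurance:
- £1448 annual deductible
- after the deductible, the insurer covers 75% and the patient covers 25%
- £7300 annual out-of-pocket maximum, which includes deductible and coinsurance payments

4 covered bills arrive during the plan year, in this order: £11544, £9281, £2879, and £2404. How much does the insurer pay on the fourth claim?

£2116

#1 (£11544): deductible takes £1448, £10096 remains; 25% of £10096 = £2524. Patient pays £3972; OOP now £3972. Insurer: £11544 − £3972 = £7572.
#2 (£9281): deductible already satisfied, so patient's share is 25% × £9281 = £2320.25. Patient pays £2320.25; OOP now £6292.25. Insurer: £9281 − £2320.25 = £6960.75.
#3 (£2879): 25% coinsurance on £2879 = £719.75. Cost to patient: £719.75. OOP to date £7012. Plan pays £2879 − £719.75 = £2159.25.
#4 (£2404): deductible already satisfied, so patient's share is 25% × £2404 = £601. OOP would hit £7613 > £7300, so the cap limits the patient to £7300 − £7012 = £288. Insurer: £2404 − £288 = £2116.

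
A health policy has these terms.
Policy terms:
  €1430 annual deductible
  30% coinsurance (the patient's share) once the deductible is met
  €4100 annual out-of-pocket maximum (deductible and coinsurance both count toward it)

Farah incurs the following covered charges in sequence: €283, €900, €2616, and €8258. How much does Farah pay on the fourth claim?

Claim 1 (€283): fully absorbed by the deductible. Patient pays €283; OOP now €283.
Claim 2 (€900): fully absorbed by the deductible. Patient owes €900 (running OOP €1183).
Claim 3 (€2616): €247 to deductible, leaving €2369; patient's 30% is €710.70. Patient owes €957.70 (running OOP €2140.70).
Claim 4 (€8258): deductible already satisfied, so patient's share is 30% × €8258 = €2477.40. That would push OOP to €4618.10, over the €4100 cap, so patient pays €4100 − €2140.70 = €1959.30.

€1959.30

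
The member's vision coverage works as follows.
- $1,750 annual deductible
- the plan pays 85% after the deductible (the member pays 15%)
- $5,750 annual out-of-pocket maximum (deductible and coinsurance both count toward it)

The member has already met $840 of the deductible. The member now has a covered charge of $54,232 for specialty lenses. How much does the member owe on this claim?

$4,910

Deductible still to meet: $1,750 − $840 = $910.
The remaining $53,322 (= $54,232 − $910) moves to coinsurance.
Member's 15% share of $53,322 is $7,998.30.
Member responsibility before any cap: $910 + $7,998.30 = $8,908.30.
That would bring total out-of-pocket to $9,748.30, past the $5,750 cap. The member is capped at $5,750 − $840 = $4,910 on this claim.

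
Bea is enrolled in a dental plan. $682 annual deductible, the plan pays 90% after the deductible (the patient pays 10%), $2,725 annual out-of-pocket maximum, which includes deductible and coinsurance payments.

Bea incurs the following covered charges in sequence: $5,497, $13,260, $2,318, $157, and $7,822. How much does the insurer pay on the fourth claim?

Claim 1 ($5,497): $682 to deductible, leaving $4,815; coinsurance $4,815 × 10% = $481.50. Cost to patient: $1,163.50. OOP to date $1,163.50. Insurer: $5,497 − $1,163.50 = $4,333.50.
Claim 2 ($13,260): deductible already satisfied, so patient's share is 10% × $13,260 = $1,326. Cost to patient: $1,326. OOP to date $2,489.50. Plan pays $13,260 − $1,326 = $11,934.
Claim 3 ($2,318): 10% coinsurance on $2,318 = $231.80. Patient owes $231.80 (running OOP $2,721.30). Insurer: $2,318 − $231.80 = $2,086.20.
Claim 4 ($157): 10% coinsurance on $157 = $15.70. Adding that to $2,721.30 gives $2,737, past the $2,725 cap; patient pays only $2,725 − $2,721.30 = $3.70. Insurer: $157 − $3.70 = $153.30.

$153.30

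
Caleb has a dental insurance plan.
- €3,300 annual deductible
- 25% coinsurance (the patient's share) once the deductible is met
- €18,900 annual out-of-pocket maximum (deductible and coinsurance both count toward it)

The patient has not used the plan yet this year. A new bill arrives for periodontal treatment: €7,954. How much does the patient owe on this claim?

Deductible not yet touched, so the first €3,300 of the bill goes to the deductible.
That leaves €7,954 − €3,300 = €4,654 for coinsurance.
25% of €4,654 = €1,163.50 falls to the patient.
So the patient owes €3,300 + €1,163.50 = €4,463.50 before any cap.
Total out-of-pocket so far would be €0 + €4,463.50 = €4,463.50, below the €18,900 cap — no reduction.

€4,463.50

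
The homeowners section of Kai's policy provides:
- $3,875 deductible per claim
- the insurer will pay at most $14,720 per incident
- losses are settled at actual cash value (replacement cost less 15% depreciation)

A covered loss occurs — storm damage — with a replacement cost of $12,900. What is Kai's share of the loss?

$5,810

Depreciate 15%: the covered value is $12,900 × 0.85 = $10,965.
After the deductible, $10,965 − $3,875 = $7,090 remains.
$7,090 ≤ $14,720, so the limit doesn't bind; insurer pays $7,090.
The homeowner bears the rest of the original loss: $12,900 − $7,090 = $5,810.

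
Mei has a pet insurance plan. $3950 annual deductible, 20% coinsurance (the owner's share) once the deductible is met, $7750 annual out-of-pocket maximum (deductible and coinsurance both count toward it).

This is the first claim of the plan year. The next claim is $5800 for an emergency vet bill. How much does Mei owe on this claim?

$4320

Nothing has been paid toward the $3950 deductible, so the first $3950 of this charge is applied there.
The remaining $1850 (= $5800 − $3950) moves to coinsurance.
20% of $1850 = $370 falls to the owner.
So the owner owes $3950 + $370 = $4320 before any cap.
Total out-of-pocket so far would be $0 + $4320 = $4320, below the $7750 cap — no reduction.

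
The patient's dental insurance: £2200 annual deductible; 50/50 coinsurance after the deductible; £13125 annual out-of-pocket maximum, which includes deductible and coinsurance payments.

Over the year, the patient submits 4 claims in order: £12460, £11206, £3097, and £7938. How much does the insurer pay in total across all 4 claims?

Claim 1 (£12460): £2200 to deductible, leaving £10260; coinsurance £10260 × 50% = £5130. Patient pays £7330; OOP now £7330. Insurer: £12460 − £7330 = £5130.
Claim 2 (£11206): deductible already satisfied, so patient's share is 50% × £11206 = £5603. Cost to patient: £5603. OOP to date £12933. Plan pays £11206 − £5603 = £5603.
Claim 3 (£3097): deductible met; 50% of £3097 = £1548.50. Adding that to £12933 gives £14481.50, past the £13125 cap; patient pays only £13125 − £12933 = £192. Plan pays £3097 − £192 = £2905.
Claim 4 (£7938): deductible already satisfied, so patient's share is 50% × £7938 = £3969. OOP would hit £17094 > £13125, so the cap limits the patient to £13125 − £13125 = £0. Plan pays £7938 − £0 = £7938.
Insurer total = bills − patient's total = £34701 − £13125 = £21576.

£21576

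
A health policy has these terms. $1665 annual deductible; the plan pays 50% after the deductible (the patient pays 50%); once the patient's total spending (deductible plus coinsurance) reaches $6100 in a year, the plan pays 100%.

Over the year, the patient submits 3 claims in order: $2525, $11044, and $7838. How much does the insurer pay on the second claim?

$7039

#1 ($2525): $1665 finishes the deductible; $860 goes to coinsurance; patient's 50% is $430. Cost to patient: $2095. OOP to date $2095. Plan pays $2525 − $2095 = $430.
#2 ($11044): 50% coinsurance on $11044 = $5522. OOP would hit $7617 > $6100, so the cap limits the patient to $6100 − $2095 = $4005. Plan pays $11044 − $4005 = $7039.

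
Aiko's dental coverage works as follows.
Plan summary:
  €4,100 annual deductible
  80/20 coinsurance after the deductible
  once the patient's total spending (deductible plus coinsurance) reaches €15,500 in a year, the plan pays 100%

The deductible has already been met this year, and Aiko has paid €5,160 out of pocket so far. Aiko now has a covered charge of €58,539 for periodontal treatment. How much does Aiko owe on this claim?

€10,340

The deductible is already satisfied, so the full bill goes to coinsurance.
Patient's 20% share of €58,539 is €11,707.80.
That would bring total out-of-pocket to €16,867.80, past the €15,500 cap. The patient is capped at €15,500 − €5,160 = €10,340 on this claim.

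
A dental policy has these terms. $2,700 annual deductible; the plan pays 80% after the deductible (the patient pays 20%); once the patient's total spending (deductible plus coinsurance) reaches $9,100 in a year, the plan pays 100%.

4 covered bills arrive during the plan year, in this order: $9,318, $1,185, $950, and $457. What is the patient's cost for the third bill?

$190

Bill 1, $9,318: deductible takes $2,700, $6,618 remains; patient's 20% is $1,323.60. Patient owes $4,023.60 (running OOP $4,023.60).
Bill 2, $1,185: deductible met; 20% of $1,185 = $237. Patient pays $237; OOP now $4,260.60.
Bill 3, $950: deductible already satisfied, so patient's share is 20% × $950 = $190. Patient owes $190 (running OOP $4,450.60).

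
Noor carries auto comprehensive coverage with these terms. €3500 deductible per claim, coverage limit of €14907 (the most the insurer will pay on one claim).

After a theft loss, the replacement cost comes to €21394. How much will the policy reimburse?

Subtract the deductible: €21394 − €3500 = €17894.
€17894 exceeds the €14907 limit, so the insurer pays the limit: €14907.

€14907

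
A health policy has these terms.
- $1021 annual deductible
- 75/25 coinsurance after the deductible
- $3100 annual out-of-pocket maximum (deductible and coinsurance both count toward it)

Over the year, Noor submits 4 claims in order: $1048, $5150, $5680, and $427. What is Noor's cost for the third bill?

$784.75

Claim 1 — $1048: $1021 to deductible, leaving $27; patient's 25% is $6.75. Patient pays $1027.75; OOP now $1027.75.
Claim 2 — $5150: 25% coinsurance on $5150 = $1287.50. Cost to patient: $1287.50. OOP to date $2315.25.
Claim 3 — $5680: 25% coinsurance on $5680 = $1420. That would push OOP to $3735.25, over the $3100 cap, so patient pays $3100 − $2315.25 = $784.75.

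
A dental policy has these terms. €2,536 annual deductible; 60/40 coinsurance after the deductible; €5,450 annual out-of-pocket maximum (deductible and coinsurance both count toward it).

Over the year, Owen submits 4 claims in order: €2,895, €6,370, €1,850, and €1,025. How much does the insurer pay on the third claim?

€1,627.60

Claim 1 (€2,895): €2,536 to deductible, leaving €359; 40% of €359 = €143.60. Patient owes €2,679.60 (running OOP €2,679.60). Plan pays €2,895 − €2,679.60 = €215.40.
Claim 2 (€6,370): deductible met; 40% of €6,370 = €2,548. Patient pays €2,548; OOP now €5,227.60. Insurer: €6,370 − €2,548 = €3,822.
Claim 3 (€1,850): deductible met; 40% of €1,850 = €740. OOP would hit €5,967.60 > €5,450, so the cap limits the patient to €5,450 − €5,227.60 = €222.40. Insurer: €1,850 − €222.40 = €1,627.60.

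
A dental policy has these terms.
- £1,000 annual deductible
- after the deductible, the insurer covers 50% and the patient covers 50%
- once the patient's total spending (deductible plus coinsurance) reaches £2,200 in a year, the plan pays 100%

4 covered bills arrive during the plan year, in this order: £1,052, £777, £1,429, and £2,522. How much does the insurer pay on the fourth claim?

#1 (£1,052): £1,000 finishes the deductible; £52 goes to coinsurance; coinsurance £52 × 50% = £26. Patient owes £1,026 (running OOP £1,026). Insurer: £1,052 − £1,026 = £26.
#2 (£777): deductible already satisfied, so patient's share is 50% × £777 = £388.50. Cost to patient: £388.50. OOP to date £1,414.50. Insurer: £777 − £388.50 = £388.50.
#3 (£1,429): deductible already satisfied, so patient's share is 50% × £1,429 = £714.50. Patient pays £714.50; OOP now £2,129. Plan pays £1,429 − £714.50 = £714.50.
#4 (£2,522): deductible met; 50% of £2,522 = £1,261. Adding that to £2,129 gives £3,390, past the £2,200 cap; patient pays only £2,200 − £2,129 = £71. Plan pays £2,522 − £71 = £2,451.

£2,451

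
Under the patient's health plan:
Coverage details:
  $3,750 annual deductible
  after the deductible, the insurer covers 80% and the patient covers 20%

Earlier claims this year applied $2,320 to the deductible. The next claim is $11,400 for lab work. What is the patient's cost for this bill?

$3,424

Remaining deductible: $3,750 − $2,320 = $1,430.
After the $1,430 deductible portion, $11,400 − $1,430 = $9,970 is subject to coinsurance.
Coinsurance: $9,970 × 20% = $1,994.
Patient responsibility: $1,430 + $1,994 = $3,424.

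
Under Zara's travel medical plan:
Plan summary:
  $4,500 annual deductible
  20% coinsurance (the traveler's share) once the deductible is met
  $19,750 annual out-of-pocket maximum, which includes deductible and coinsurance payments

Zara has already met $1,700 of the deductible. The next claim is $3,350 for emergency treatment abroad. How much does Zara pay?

$2,910

Remaining deductible: $4,500 − $1,700 = $2,800.
The remaining $550 (= $3,350 − $2,800) moves to coinsurance.
Traveler's 20% share of $550 is $110.
Traveler responsibility before any cap: $2,800 + $110 = $2,910.
Cumulative spending $1,700 + $2,910 = $4,610 stays under the $19,750 maximum.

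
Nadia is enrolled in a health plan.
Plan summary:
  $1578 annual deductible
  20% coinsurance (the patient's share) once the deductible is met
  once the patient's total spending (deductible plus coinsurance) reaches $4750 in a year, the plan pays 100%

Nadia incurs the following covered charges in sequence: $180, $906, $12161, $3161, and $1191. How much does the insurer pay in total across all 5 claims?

$12849

Claim 1 ($180): entire amount goes to the deductible. Cost to patient: $180. OOP to date $180. Plan pays $180 − $180 = $0.
Claim 2 ($906): fully absorbed by the deductible. Patient pays $906; OOP now $1086. Plan pays $906 − $906 = $0.
Claim 3 ($12161): deductible takes $492, $11669 remains; coinsurance $11669 × 20% = $2333.80. Cost to patient: $2825.80. OOP to date $3911.80. Plan pays $12161 − $2825.80 = $9335.20.
Claim 4 ($3161): deductible met; 20% of $3161 = $632.20. Cost to patient: $632.20. OOP to date $4544. Insurer: $3161 − $632.20 = $2528.80.
Claim 5 ($1191): 20% coinsurance on $1191 = $238.20. That would push OOP to $4782.20, over the $4750 cap, so patient pays $4750 − $4544 = $206. Plan pays $1191 − $206 = $985.
Insurer total = bills − patient's total = $17599 − $4750 = $12849.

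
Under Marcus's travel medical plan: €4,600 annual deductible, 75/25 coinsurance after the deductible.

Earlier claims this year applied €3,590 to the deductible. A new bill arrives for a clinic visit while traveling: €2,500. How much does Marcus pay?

€1,382.50

Remaining deductible: €4,600 − €3,590 = €1,010.
After the €1,010 deductible portion, €2,500 − €1,010 = €1,490 is subject to coinsurance.
Traveler's 25% share of €1,490 is €372.50.
That puts the traveler's cost at €1,010 + €372.50 = €1,382.50.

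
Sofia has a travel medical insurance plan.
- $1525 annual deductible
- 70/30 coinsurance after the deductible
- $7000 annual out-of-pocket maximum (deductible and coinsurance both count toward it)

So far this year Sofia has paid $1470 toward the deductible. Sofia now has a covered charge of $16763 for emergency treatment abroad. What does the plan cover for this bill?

$11695.60

$1470 of the $1525 deductible is already met, leaving $55.
After the $55 deductible portion, $16763 − $55 = $16708 is subject to coinsurance.
Coinsurance: $16708 × 30% = $5012.40.
That puts the traveler's cost at $55 + $5012.40 = $5067.40 before any cap.
Cumulative spending $1470 + $5067.40 = $6537.40 stays under the $7000 maximum.
The plan picks up $16763 − $5067.40 = $11695.60.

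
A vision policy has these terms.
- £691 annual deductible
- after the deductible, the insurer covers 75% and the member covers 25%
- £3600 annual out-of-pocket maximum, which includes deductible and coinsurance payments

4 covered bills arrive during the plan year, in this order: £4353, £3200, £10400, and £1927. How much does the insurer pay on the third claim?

#1 (£4353): £691 to deductible, leaving £3662; coinsurance £3662 × 25% = £915.50. Member pays £1606.50; OOP now £1606.50. Insurer: £4353 − £1606.50 = £2746.50.
#2 (£3200): deductible already satisfied, so member's share is 25% × £3200 = £800. Cost to member: £800. OOP to date £2406.50. Plan pays £3200 − £800 = £2400.
#3 (£10400): deductible met; 25% of £10400 = £2600. Adding that to £2406.50 gives £5006.50, past the £3600 cap; member pays only £3600 − £2406.50 = £1193.50. Insurer: £10400 − £1193.50 = £9206.50.

£9206.50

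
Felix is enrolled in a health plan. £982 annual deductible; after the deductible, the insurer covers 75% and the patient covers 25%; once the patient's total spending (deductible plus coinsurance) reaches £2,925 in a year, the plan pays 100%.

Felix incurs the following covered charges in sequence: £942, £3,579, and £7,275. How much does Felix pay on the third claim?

Claim 1 — £942: all of it applies to the deductible. Patient pays £942; OOP now £942.
Claim 2 — £3,579: deductible takes £40, £3,539 remains; coinsurance £3,539 × 25% = £884.75. Patient pays £924.75; OOP now £1,866.75.
Claim 3 — £7,275: deductible met; 25% of £7,275 = £1,818.75. OOP would hit £3,685.50 > £2,925, so the cap limits the patient to £2,925 − £1,866.75 = £1,058.25.

£1,058.25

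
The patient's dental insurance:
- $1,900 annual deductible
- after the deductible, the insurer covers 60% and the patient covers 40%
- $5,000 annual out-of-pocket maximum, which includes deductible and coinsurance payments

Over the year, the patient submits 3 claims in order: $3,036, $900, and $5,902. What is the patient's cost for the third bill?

$2,285.60

Claim 1 — $3,036: $1,900 finishes the deductible; $1,136 goes to coinsurance; patient's 40% is $454.40. Patient owes $2,354.40 (running OOP $2,354.40).
Claim 2 — $900: deductible met; 40% of $900 = $360. Cost to patient: $360. OOP to date $2,714.40.
Claim 3 — $5,902: deductible already satisfied, so patient's share is 40% × $5,902 = $2,360.80. Adding that to $2,714.40 gives $5,075.20, past the $5,000 cap; patient pays only $5,000 − $2,714.40 = $2,285.60.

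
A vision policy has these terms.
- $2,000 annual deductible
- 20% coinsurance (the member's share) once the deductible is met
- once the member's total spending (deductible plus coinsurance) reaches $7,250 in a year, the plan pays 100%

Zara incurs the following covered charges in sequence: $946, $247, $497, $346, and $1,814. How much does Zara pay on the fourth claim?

$317.20

Claim 1 ($946): all of it applies to the deductible. Member pays $946; OOP now $946.
Claim 2 ($247): fully absorbed by the deductible. Member pays $247; OOP now $1,193.
Claim 3 ($497): all of it applies to the deductible. Cost to member: $497. OOP to date $1,690.
Claim 4 ($346): $310 finishes the deductible; $36 goes to coinsurance; member's 20% is $7.20. Member owes $317.20 (running OOP $2,007.20).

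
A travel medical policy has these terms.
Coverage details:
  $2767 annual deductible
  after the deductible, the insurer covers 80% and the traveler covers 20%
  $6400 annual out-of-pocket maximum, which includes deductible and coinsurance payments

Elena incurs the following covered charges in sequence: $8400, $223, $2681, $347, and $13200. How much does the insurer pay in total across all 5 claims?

$18451

#1 ($8400): $2767 finishes the deductible; $5633 goes to coinsurance; 20% of $5633 = $1126.60. Cost to traveler: $3893.60. OOP to date $3893.60. Plan pays $8400 − $3893.60 = $4506.40.
#2 ($223): deductible met; 20% of $223 = $44.60. Traveler owes $44.60 (running OOP $3938.20). Plan pays $223 − $44.60 = $178.40.
#3 ($2681): deductible already satisfied, so traveler's share is 20% × $2681 = $536.20. Traveler owes $536.20 (running OOP $4474.40). Insurer: $2681 − $536.20 = $2144.80.
#4 ($347): deductible already satisfied, so traveler's share is 20% × $347 = $69.40. Traveler owes $69.40 (running OOP $4543.80). Insurer: $347 − $69.40 = $277.60.
#5 ($13200): 20% coinsurance on $13200 = $2640. Adding that to $4543.80 gives $7183.80, past the $6400 cap; traveler pays only $6400 − $4543.80 = $1856.20. Insurer: $13200 − $1856.20 = $11343.80.
Insurer total = bills − traveler's total = $24851 − $6400 = $18451.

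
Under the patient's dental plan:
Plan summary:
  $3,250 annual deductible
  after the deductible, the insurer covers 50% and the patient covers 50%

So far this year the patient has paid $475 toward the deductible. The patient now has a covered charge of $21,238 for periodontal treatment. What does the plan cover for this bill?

$9,231.50

Remaining deductible: $3,250 − $475 = $2,775.
The remaining $18,463 (= $21,238 − $2,775) moves to coinsurance.
Coinsurance: $18,463 × 50% = $9,231.50.
That puts the patient's cost at $2,775 + $9,231.50 = $12,006.50.
The insurer covers the remainder: $21,238 − $12,006.50 = $9,231.50.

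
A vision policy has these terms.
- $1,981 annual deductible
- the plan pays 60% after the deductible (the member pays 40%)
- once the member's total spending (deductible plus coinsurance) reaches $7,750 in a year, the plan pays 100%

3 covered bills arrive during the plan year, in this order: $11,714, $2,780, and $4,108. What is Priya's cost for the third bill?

Claim 1 ($11,714): $1,981 to deductible, leaving $9,733; 40% of $9,733 = $3,893.20. Member owes $5,874.20 (running OOP $5,874.20).
Claim 2 ($2,780): deductible already satisfied, so member's share is 40% × $2,780 = $1,112. Cost to member: $1,112. OOP to date $6,986.20.
Claim 3 ($4,108): deductible already satisfied, so member's share is 40% × $4,108 = $1,643.20. That would push OOP to $8,629.40, over the $7,750 cap, so member pays $7,750 − $6,986.20 = $763.80.

$763.80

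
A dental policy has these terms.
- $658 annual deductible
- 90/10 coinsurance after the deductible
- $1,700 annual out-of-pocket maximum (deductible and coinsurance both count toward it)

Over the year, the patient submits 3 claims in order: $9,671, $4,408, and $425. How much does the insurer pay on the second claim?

$4,267.30

#1 ($9,671): $658 to deductible, leaving $9,013; coinsurance $9,013 × 10% = $901.30. Patient owes $1,559.30 (running OOP $1,559.30). Insurer: $9,671 − $1,559.30 = $8,111.70.
#2 ($4,408): 10% coinsurance on $4,408 = $440.80. OOP would hit $2,000.10 > $1,700, so the cap limits the patient to $1,700 − $1,559.30 = $140.70. Plan pays $4,408 − $140.70 = $4,267.30.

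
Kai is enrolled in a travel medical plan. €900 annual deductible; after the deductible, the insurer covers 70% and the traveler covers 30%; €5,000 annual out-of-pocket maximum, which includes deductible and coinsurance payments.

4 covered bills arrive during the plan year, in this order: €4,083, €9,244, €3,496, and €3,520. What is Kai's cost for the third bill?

€371.90

Bill 1, €4,083: deductible takes €900, €3,183 remains; traveler's 30% is €954.90. Cost to traveler: €1,854.90. OOP to date €1,854.90.
Bill 2, €9,244: deductible met; 30% of €9,244 = €2,773.20. Traveler pays €2,773.20; OOP now €4,628.10.
Bill 3, €3,496: 30% coinsurance on €3,496 = €1,048.80. Adding that to €4,628.10 gives €5,676.90, past the €5,000 cap; traveler pays only €5,000 − €4,628.10 = €371.90.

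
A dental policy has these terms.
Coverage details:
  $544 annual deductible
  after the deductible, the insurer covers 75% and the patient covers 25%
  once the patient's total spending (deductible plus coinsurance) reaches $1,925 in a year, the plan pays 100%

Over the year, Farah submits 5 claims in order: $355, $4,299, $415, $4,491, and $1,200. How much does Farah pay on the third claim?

$103.75

Bill 1, $355: entire amount goes to the deductible. Patient owes $355 (running OOP $355).
Bill 2, $4,299: deductible takes $189, $4,110 remains; coinsurance $4,110 × 25% = $1,027.50. Patient owes $1,216.50 (running OOP $1,571.50).
Bill 3, $415: 25% coinsurance on $415 = $103.75. Patient pays $103.75; OOP now $1,675.25.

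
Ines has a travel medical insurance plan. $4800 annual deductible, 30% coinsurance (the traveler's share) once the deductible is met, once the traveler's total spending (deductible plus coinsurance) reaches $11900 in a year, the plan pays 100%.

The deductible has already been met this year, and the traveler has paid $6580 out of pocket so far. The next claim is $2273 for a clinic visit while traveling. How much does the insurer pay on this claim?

$1591.10

With the deductible met, the entire $2273 is subject to coinsurance.
Coinsurance: $2273 × 30% = $681.90.
Cumulative spending $6580 + $681.90 = $7261.90 stays under the $11900 maximum.
Insurer pays the balance: $2273 − $681.90 = $1591.10.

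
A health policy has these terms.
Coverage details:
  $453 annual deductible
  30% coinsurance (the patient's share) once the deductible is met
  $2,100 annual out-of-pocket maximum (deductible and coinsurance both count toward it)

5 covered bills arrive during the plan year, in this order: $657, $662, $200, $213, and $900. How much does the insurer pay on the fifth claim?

Claim 1 ($657): $453 to deductible, leaving $204; patient's 30% is $61.20. Cost to patient: $514.20. OOP to date $514.20. Insurer: $657 − $514.20 = $142.80.
Claim 2 ($662): deductible already satisfied, so patient's share is 30% × $662 = $198.60. Patient pays $198.60; OOP now $712.80. Plan pays $662 − $198.60 = $463.40.
Claim 3 ($200): deductible already satisfied, so patient's share is 30% × $200 = $60. Cost to patient: $60. OOP to date $772.80. Plan pays $200 − $60 = $140.
Claim 4 ($213): deductible already satisfied, so patient's share is 30% × $213 = $63.90. Patient pays $63.90; OOP now $836.70. Insurer: $213 − $63.90 = $149.10.
Claim 5 ($900): deductible met; 30% of $900 = $270. Patient owes $270 (running OOP $1,106.70). Insurer: $900 − $270 = $630.

$630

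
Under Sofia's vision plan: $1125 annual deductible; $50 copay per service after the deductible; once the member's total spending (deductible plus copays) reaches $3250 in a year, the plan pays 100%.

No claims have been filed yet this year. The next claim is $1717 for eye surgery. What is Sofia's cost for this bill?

$1175

Nothing has been paid toward the $1125 deductible, so the first $1125 of this charge is applied there.
The remaining $592 (= $1717 − $1125) moves to the copay.
Copay on this service: $50.
That puts the member's cost at $1125 + $50 = $1175 before any cap.
Total out-of-pocket so far would be $0 + $1175 = $1175, below the $3250 cap — no reduction.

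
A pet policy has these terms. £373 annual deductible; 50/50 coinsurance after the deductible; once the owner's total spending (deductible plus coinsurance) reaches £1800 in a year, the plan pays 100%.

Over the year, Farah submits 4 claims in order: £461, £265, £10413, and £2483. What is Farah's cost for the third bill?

£1250.50

Bill 1, £461: deductible takes £373, £88 remains; coinsurance £88 × 50% = £44. Cost to owner: £417. OOP to date £417.
Bill 2, £265: deductible already satisfied, so owner's share is 50% × £265 = £132.50. Cost to owner: £132.50. OOP to date £549.50.
Bill 3, £10413: deductible met; 50% of £10413 = £5206.50. That would push OOP to £5756, over the £1800 cap, so owner pays £1800 − £549.50 = £1250.50.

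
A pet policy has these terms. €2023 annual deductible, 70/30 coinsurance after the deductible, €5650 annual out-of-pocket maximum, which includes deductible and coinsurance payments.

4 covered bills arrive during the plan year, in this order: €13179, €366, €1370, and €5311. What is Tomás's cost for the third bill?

€170.40

Bill 1, €13179: €2023 to deductible, leaving €11156; owner's 30% is €3346.80. Owner pays €5369.80; OOP now €5369.80.
Bill 2, €366: deductible already satisfied, so owner's share is 30% × €366 = €109.80. Cost to owner: €109.80. OOP to date €5479.60.
Bill 3, €1370: deductible met; 30% of €1370 = €411. Adding that to €5479.60 gives €5890.60, past the €5650 cap; owner pays only €5650 − €5479.60 = €170.40.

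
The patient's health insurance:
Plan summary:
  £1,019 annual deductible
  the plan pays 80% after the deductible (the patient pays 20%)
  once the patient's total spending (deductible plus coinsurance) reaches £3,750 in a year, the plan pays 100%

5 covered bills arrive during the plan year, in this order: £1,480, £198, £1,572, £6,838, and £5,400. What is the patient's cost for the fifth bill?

£917.20

Claim 1 (£1,480): £1,019 to deductible, leaving £461; coinsurance £461 × 20% = £92.20. Cost to patient: £1,111.20. OOP to date £1,111.20.
Claim 2 (£198): 20% coinsurance on £198 = £39.60. Patient pays £39.60; OOP now £1,150.80.
Claim 3 (£1,572): deductible met; 20% of £1,572 = £314.40. Patient owes £314.40 (running OOP £1,465.20).
Claim 4 (£6,838): deductible already satisfied, so patient's share is 20% × £6,838 = £1,367.60. Cost to patient: £1,367.60. OOP to date £2,832.80.
Claim 5 (£5,400): 20% coinsurance on £5,400 = £1,080. That would push OOP to £3,912.80, over the £3,750 cap, so patient pays £3,750 − £2,832.80 = £917.20.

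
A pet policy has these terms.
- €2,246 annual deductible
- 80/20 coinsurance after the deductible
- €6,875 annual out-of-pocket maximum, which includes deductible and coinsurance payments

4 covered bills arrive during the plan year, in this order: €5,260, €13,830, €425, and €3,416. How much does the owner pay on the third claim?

Bill 1, €5,260: €2,246 finishes the deductible; €3,014 goes to coinsurance; 20% of €3,014 = €602.80. Owner owes €2,848.80 (running OOP €2,848.80).
Bill 2, €13,830: 20% coinsurance on €13,830 = €2,766. Owner pays €2,766; OOP now €5,614.80.
Bill 3, €425: deductible met; 20% of €425 = €85. Owner pays €85; OOP now €5,699.80.

€85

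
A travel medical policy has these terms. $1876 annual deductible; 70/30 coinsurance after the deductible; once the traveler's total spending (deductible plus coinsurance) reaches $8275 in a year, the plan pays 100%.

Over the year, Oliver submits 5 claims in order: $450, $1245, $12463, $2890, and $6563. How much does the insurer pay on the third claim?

Claim 1 ($450): fully absorbed by the deductible. Cost to traveler: $450. OOP to date $450. Plan pays $450 − $450 = $0.
Claim 2 ($1245): all of it applies to the deductible. Cost to traveler: $1245. OOP to date $1695. Insurer: $1245 − $1245 = $0.
Claim 3 ($12463): deductible takes $181, $12282 remains; traveler's 30% is $3684.60. Traveler owes $3865.60 (running OOP $5560.60). Insurer: $12463 − $3865.60 = $8597.40.

$8597.40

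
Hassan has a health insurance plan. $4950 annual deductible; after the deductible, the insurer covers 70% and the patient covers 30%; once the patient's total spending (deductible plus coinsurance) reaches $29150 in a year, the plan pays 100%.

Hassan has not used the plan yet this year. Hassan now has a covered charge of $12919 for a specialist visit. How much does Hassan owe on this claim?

Nothing has been paid toward the $4950 deductible, so the first $4950 of this charge is applied there.
The remaining $7969 (= $12919 − $4950) moves to coinsurance.
30% of $7969 = $2390.70 falls to the patient.
Patient responsibility before any cap: $4950 + $2390.70 = $7340.70.
Year-to-date out-of-pocket becomes $0 + $7340.70 = $7340.70, still under the $29150 maximum, so no cap applies.

$7340.70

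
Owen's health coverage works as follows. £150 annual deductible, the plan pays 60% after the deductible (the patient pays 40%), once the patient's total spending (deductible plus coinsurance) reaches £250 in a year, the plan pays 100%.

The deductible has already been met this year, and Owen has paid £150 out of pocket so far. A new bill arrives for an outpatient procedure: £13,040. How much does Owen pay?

£100

With the deductible met, the entire £13,040 is subject to coinsurance.
40% of £13,040 = £5,216 falls to the patient.
That would bring total out-of-pocket to £5,366, past the £250 cap. The patient is capped at £250 − £150 = £100 on this claim.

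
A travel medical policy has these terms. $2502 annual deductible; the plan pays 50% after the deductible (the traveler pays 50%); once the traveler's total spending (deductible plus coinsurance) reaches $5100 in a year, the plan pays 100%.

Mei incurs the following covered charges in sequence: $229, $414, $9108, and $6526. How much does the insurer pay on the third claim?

$4651

#1 ($229): entire amount goes to the deductible. Traveler pays $229; OOP now $229. Insurer: $229 − $229 = $0.
#2 ($414): all of it applies to the deductible. Traveler pays $414; OOP now $643. Insurer: $414 − $414 = $0.
#3 ($9108): $1859 finishes the deductible; $7249 goes to coinsurance; coinsurance $7249 × 50% = $3624.50. Deductible plus coinsurance: $1859 + $3624.50 = $5483.50. OOP would hit $6126.50 > $5100, so the cap limits the traveler to $5100 − $643 = $4457. Plan pays $9108 − $4457 = $4651.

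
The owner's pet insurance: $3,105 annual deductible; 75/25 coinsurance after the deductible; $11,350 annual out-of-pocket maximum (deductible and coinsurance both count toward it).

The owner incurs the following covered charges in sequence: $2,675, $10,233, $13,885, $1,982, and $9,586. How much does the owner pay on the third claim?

Bill 1, $2,675: all of it applies to the deductible. Owner owes $2,675 (running OOP $2,675).
Bill 2, $10,233: $430 to deductible, leaving $9,803; owner's 25% is $2,450.75. Cost to owner: $2,880.75. OOP to date $5,555.75.
Bill 3, $13,885: 25% coinsurance on $13,885 = $3,471.25. Owner pays $3,471.25; OOP now $9,027.

$3,471.25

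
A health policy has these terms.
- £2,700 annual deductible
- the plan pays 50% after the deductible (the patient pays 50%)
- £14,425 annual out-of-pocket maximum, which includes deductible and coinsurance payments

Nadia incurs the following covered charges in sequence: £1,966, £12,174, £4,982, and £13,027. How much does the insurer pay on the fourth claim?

Claim 1 (£1,966): entire amount goes to the deductible. Patient owes £1,966 (running OOP £1,966). Plan pays £1,966 − £1,966 = £0.
Claim 2 (£12,174): £734 to deductible, leaving £11,440; 50% of £11,440 = £5,720. Patient owes £6,454 (running OOP £8,420). Insurer: £12,174 − £6,454 = £5,720.
Claim 3 (£4,982): 50% coinsurance on £4,982 = £2,491. Patient pays £2,491; OOP now £10,911. Insurer: £4,982 − £2,491 = £2,491.
Claim 4 (£13,027): deductible already satisfied, so patient's share is 50% × £13,027 = £6,513.50. OOP would hit £17,424.50 > £14,425, so the cap limits the patient to £14,425 − £10,911 = £3,514. Insurer: £13,027 − £3,514 = £9,513.

£9,513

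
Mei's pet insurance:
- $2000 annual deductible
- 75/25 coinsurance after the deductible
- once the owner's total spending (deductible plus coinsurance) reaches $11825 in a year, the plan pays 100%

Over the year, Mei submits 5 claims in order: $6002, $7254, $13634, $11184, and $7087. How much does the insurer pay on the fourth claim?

$8388

Bill 1, $6002: $2000 to deductible, leaving $4002; 25% of $4002 = $1000.50. Cost to owner: $3000.50. OOP to date $3000.50. Insurer: $6002 − $3000.50 = $3001.50.
Bill 2, $7254: deductible already satisfied, so owner's share is 25% × $7254 = $1813.50. Owner owes $1813.50 (running OOP $4814). Insurer: $7254 − $1813.50 = $5440.50.
Bill 3, $13634: deductible already satisfied, so owner's share is 25% × $13634 = $3408.50. Cost to owner: $3408.50. OOP to date $8222.50. Plan pays $13634 − $3408.50 = $10225.50.
Bill 4, $11184: deductible met; 25% of $11184 = $2796. Cost to owner: $2796. OOP to date $11018.50. Insurer: $11184 − $2796 = $8388.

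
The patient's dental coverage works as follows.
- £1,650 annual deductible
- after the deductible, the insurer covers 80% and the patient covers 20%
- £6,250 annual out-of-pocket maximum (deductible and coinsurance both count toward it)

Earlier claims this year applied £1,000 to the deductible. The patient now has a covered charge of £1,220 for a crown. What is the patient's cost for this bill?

£1,000 of the £1,650 deductible is already met, leaving £650.
The remaining £570 (= £1,220 − £650) moves to coinsurance.
20% of £570 = £114 falls to the patient.
So the patient owes £650 + £114 = £764 before any cap.
Cumulative spending £1,000 + £764 = £1,764 stays under the £6,250 maximum.

£764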